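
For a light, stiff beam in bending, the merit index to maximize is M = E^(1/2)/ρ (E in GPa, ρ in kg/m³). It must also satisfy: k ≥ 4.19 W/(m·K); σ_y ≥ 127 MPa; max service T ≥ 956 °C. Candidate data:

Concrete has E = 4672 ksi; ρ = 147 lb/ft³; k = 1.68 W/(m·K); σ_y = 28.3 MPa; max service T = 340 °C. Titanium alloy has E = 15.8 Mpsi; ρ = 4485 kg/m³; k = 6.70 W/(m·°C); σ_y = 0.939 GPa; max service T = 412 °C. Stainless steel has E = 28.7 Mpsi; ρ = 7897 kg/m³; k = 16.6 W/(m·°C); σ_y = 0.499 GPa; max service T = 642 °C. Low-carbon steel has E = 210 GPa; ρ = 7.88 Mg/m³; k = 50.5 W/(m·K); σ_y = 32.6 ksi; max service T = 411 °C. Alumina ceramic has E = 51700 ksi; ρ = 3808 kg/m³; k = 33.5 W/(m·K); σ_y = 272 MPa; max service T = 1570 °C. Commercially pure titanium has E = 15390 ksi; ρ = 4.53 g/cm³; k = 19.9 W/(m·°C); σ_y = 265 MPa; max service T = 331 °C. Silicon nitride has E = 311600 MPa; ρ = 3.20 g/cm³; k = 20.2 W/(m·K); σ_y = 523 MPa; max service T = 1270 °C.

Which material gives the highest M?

Screen on constraints: k ≥ 4.19 W/(m·K); σ_y ≥ 127 MPa; max service T ≥ 956 °C. Survivors: alumina ceramic, silicon nitride.
Normalizing units and computing the index:
  alumina ceramic: E = 356.5 GPa, ρ = 3808 kg/m³
  silicon nitride: E = 311.6 GPa, ρ = 3200 kg/m³
  silicon nitride: M = 5.52×10⁻³
  alumina ceramic: M = 4.96×10⁻³
Silicon nitride has the largest M.

silicon nitride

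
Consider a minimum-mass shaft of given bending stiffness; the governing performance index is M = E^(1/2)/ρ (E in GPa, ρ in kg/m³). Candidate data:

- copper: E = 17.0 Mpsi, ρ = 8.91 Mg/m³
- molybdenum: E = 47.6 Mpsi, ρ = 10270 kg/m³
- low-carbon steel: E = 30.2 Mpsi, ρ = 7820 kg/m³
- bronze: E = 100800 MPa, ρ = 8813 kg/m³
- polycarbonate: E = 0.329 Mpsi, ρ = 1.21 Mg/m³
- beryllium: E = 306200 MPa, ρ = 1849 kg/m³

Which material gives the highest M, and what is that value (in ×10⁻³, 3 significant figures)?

Normalizing units and computing the index:
  copper: E = 117.2 GPa, ρ = 8910 kg/m³
  molybdenum: E = 328.2 GPa, ρ = 10270 kg/m³
  low-carbon steel: E = 208.2 GPa, ρ = 7820 kg/m³
  bronze: E = 100.8 GPa, ρ = 8813 kg/m³
  polycarbonate: E = 2.268 GPa, ρ = 1210 kg/m³
  beryllium: E = 306.2 GPa, ρ = 1849 kg/m³
  beryllium: M = 9.46×10⁻³
  low-carbon steel: M = 1.85×10⁻³
  molybdenum: M = 1.76×10⁻³
  polycarbonate: M = 1.24×10⁻³
  copper: M = 1.22×10⁻³
  bronze: M = 1.14×10⁻³
Beryllium ranks first.

beryllium, M = 9.46×10⁻³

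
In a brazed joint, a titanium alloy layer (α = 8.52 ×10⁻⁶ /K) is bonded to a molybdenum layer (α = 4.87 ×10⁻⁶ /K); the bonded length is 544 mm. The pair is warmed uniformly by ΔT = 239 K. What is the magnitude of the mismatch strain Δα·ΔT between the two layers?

8.72×10⁻⁴

Δα = |8.52 − 4.87|×10⁻⁶/K = 3.65×10⁻⁶/K.
Mismatch strain = Δα·ΔT = 3.65×10⁻⁶ × 239.0 = 8.72×10⁻⁴.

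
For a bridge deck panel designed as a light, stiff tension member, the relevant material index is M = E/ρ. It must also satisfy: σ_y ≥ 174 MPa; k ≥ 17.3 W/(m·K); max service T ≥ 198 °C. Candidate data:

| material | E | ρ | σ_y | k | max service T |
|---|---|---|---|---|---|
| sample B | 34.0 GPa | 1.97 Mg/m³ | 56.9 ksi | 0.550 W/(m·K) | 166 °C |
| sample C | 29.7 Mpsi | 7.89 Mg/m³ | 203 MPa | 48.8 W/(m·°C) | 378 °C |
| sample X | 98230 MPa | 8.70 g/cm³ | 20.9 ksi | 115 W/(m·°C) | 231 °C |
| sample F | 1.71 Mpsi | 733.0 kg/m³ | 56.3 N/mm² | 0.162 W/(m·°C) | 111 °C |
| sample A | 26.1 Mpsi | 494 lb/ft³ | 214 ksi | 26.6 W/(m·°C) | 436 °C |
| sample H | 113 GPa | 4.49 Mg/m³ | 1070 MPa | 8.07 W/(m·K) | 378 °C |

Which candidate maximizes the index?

Screen on constraints: σ_y ≥ 174 MPa; k ≥ 17.3 W/(m·K); max service T ≥ 198 °C. Survivors: sample C, sample A.
In SI units:
  sample C: E = 204.8 GPa, ρ = 7890 kg/m³
  sample A: E = 180.0 GPa, ρ = 7913 kg/m³
  sample C: M = 26.0 MN·m/kg
  sample A: M = 22.7 MN·m/kg
Sample C has the largest M.

sample C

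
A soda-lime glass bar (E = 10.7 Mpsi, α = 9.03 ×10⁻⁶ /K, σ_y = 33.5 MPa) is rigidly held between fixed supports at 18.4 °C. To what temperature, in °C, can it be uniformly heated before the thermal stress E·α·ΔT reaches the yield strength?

E = 10.7 Mpsi = 73.77 GPa.
E·α·ΔT = 33.50 MPa ⇒ ΔT = 33.50 / (73.77×10³ × 9.03×10⁻⁶) = 50.29 K.
T = 18.4 + 50.29 = 68.69 °C.

68.7 °C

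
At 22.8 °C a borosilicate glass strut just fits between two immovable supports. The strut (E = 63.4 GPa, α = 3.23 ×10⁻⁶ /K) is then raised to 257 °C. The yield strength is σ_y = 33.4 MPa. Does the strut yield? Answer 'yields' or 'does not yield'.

yields

ΔT = 234.2 K. Constrained thermal stress σ = E·α·ΔT = 63.40×10³ MPa × 3.23×10⁻⁶ × 234.2 = 48.0 MPa (compressive).
Compare to σ_y = 33.4 MPa: σ ≥ σ_y, so it yields.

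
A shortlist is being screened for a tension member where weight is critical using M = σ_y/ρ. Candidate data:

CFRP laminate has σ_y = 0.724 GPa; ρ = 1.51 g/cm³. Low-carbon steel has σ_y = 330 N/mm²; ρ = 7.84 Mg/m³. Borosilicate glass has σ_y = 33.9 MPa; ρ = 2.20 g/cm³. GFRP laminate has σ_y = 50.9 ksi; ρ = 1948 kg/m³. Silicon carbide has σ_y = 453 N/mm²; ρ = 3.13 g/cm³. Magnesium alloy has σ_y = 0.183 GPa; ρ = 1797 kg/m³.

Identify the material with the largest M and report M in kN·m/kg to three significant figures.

CFRP laminate, M = 479 kN·m/kg

After converting to SI:
  CFRP laminate: σ_y = 724.0 MPa, ρ = 1510 kg/m³
  low-carbon steel: σ_y = 330.0 MPa, ρ = 7840 kg/m³
  borosilicate glass: σ_y = 33.90 MPa, ρ = 2200 kg/m³
  GFRP laminate: σ_y = 350.9 MPa, ρ = 1948 kg/m³
  silicon carbide: σ_y = 453.0 MPa, ρ = 3130 kg/m³
  magnesium alloy: σ_y = 183.0 MPa, ρ = 1797 kg/m³
  CFRP laminate: M = 479 kN·m/kg
  GFRP laminate: M = 180 kN·m/kg
  silicon carbide: M = 145 kN·m/kg
  magnesium alloy: M = 102 kN·m/kg
  low-carbon steel: M = 42.1 kN·m/kg
  borosilicate glass: M = 15.4 kN·m/kg
The maximum is for CFRP laminate.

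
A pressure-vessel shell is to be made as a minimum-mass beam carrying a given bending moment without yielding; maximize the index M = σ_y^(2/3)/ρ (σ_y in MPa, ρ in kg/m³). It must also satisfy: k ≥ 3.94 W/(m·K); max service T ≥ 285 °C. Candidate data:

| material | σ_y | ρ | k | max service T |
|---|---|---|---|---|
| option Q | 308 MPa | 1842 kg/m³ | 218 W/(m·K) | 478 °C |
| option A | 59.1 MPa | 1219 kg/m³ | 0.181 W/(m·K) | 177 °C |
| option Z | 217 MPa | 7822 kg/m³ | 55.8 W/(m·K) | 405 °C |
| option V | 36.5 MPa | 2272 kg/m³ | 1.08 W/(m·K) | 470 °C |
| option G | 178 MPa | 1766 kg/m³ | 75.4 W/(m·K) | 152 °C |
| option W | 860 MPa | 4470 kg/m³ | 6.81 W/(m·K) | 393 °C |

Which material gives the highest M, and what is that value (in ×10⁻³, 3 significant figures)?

option Q, M = 24.8×10⁻³

Screen on constraints: k ≥ 3.94 W/(m·K); max service T ≥ 285 °C. Survivors: option Q, option Z, option W.
Evaluate M for each candidate:
  option Q: M = 24.8×10⁻³
  option W: M = 20.2×10⁻³
  option Z: M = 4.62×10⁻³
Highest index: option Q.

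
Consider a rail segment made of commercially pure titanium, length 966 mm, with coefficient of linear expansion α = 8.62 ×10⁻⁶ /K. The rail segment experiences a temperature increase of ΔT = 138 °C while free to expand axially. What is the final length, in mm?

967.15 mm

ΔL = α·L₀·ΔT = 8.62×10⁻⁶ × 966 mm × 138.0 K = 1.15 mm.
L = L₀ + ΔL = 966 + 1.15 = 967.15 mm.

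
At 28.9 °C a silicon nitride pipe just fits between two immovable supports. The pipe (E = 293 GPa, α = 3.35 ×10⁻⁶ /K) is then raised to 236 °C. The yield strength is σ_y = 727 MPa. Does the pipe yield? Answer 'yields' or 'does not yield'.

ΔT = 207.1 K. Constrained thermal stress σ = E·α·ΔT = 293.0×10³ MPa × 3.35×10⁻⁶ × 207.1 = 203 MPa (compressive).
Compare to σ_y = 727 MPa: σ < σ_y, so it does not yield.

does not yield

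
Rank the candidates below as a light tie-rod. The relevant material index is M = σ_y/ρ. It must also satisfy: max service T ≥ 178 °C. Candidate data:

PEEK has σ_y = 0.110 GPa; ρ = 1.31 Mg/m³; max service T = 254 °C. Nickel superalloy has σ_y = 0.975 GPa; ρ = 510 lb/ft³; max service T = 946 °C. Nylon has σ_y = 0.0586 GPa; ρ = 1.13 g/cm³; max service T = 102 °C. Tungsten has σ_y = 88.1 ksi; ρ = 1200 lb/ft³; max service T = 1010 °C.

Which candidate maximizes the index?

nickel superalloy

Screen on constraints: max service T ≥ 178 °C. Survivors: PEEK, nickel superalloy, tungsten.
Putting every candidate on a common basis:
  PEEK: σ_y = 110.0 MPa, ρ = 1310 kg/m³
  nickel superalloy: σ_y = 975.0 MPa, ρ = 8169 kg/m³
  tungsten: σ_y = 607.4 MPa, ρ = 19220 kg/m³
  nickel superalloy: M = 119 kN·m/kg
  PEEK: M = 84.0 kN·m/kg
  tungsten: M = 31.6 kN·m/kg
Nickel superalloy has the largest M.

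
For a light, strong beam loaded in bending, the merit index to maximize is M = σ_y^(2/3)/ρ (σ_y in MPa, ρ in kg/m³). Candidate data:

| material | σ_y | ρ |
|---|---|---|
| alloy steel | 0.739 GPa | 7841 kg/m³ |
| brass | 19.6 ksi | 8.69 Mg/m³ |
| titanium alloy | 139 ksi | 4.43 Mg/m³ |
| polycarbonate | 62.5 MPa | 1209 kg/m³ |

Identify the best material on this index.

After converting to SI:
  alloy steel: σ_y = 739.0 MPa, ρ = 7841 kg/m³
  brass: σ_y = 135.1 MPa, ρ = 8690 kg/m³
  titanium alloy: σ_y = 958.4 MPa, ρ = 4430 kg/m³
  polycarbonate: σ_y = 62.50 MPa, ρ = 1209 kg/m³
  titanium alloy: M = 21.9×10⁻³
  polycarbonate: M = 13.0×10⁻³
  alloy steel: M = 10.4×10⁻³
  brass: M = 3.03×10⁻³
Titanium alloy ranks first.

titanium alloy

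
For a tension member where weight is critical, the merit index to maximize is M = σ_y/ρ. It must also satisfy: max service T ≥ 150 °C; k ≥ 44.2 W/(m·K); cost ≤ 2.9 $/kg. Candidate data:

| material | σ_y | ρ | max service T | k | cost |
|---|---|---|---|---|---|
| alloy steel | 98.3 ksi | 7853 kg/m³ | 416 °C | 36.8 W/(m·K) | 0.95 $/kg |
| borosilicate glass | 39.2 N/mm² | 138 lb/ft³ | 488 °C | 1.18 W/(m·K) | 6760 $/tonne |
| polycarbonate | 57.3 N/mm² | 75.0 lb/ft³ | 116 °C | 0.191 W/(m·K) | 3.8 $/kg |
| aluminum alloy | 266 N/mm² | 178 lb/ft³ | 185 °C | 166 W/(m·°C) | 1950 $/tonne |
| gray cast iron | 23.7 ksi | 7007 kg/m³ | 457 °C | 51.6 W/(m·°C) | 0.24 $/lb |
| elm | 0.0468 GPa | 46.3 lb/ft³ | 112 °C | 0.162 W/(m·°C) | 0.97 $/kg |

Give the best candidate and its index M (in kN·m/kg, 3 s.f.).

aluminum alloy, M = 93.3 kN·m/kg

Screen on constraints: max service T ≥ 150 °C; k ≥ 44.2 W/(m·K); cost ≤ 2.9 $/kg. Survivors: aluminum alloy, gray cast iron.
In SI units:
  aluminum alloy: σ_y = 266.0 MPa, ρ = 2851 kg/m³
  gray cast iron: σ_y = 163.4 MPa, ρ = 7007 kg/m³
  aluminum alloy: M = 93.3 kN·m/kg
  gray cast iron: M = 23.3 kN·m/kg
Aluminum alloy ranks first.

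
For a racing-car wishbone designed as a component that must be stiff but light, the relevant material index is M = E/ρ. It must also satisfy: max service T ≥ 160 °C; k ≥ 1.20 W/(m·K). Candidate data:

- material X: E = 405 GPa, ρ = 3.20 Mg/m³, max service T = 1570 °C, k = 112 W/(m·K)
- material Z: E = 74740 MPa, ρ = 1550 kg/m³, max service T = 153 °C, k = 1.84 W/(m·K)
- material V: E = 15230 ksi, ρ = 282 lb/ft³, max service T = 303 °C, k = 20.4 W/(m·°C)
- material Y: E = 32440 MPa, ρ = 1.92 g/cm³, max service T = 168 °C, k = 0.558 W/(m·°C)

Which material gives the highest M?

material X

Screen on constraints: max service T ≥ 160 °C; k ≥ 1.20 W/(m·K). Survivors: material X, material V.
Normalizing units and computing the index:
  material X: E = 405.0 GPa, ρ = 3200 kg/m³
  material V: E = 105.0 GPa, ρ = 4517 kg/m³
  material X: M = 127 MN·m/kg
  material V: M = 23.2 MN·m/kg
Material X ranks first.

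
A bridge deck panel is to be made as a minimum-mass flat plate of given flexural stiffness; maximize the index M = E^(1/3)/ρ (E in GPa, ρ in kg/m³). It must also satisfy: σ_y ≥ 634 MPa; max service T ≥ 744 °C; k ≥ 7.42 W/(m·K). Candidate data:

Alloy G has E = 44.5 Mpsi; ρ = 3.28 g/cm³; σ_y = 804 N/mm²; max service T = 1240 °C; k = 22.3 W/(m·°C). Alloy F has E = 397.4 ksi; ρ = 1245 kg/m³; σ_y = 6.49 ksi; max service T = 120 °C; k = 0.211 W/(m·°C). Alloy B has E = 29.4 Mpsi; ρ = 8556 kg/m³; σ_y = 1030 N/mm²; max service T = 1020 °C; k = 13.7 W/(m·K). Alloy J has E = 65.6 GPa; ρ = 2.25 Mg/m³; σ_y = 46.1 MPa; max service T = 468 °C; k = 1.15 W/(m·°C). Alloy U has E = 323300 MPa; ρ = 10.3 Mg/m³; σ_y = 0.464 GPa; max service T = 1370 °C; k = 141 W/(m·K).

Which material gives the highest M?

alloy G

Screen on constraints: σ_y ≥ 634 MPa; max service T ≥ 744 °C; k ≥ 7.42 W/(m·K). Survivors: alloy G, alloy B.
After converting to SI:
  alloy G: E = 306.8 GPa, ρ = 3280 kg/m³
  alloy B: E = 202.7 GPa, ρ = 8556 kg/m³
  alloy G: M = 2.06×10⁻³
  alloy B: M = 0.687×10⁻³
Highest index: alloy G.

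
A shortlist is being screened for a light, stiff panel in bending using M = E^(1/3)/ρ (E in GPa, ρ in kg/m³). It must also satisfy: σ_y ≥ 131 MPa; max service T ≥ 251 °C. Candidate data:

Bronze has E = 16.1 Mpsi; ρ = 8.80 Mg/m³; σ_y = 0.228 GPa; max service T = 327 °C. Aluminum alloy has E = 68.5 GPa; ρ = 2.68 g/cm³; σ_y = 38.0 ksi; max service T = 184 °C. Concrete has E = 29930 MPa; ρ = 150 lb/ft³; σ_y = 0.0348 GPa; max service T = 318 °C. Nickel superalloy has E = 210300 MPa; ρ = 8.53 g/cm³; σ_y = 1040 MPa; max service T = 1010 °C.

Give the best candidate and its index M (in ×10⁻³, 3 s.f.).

nickel superalloy, M = 0.697×10⁻³

Screen on constraints: σ_y ≥ 131 MPa; max service T ≥ 251 °C. Survivors: bronze, nickel superalloy.
Convert each candidate to consistent units, then evaluate M:
  bronze: E = 111.0 GPa, ρ = 8800 kg/m³
  nickel superalloy: E = 210.3 GPa, ρ = 8530 kg/m³
  nickel superalloy: M = 0.697×10⁻³
  bronze: M = 0.546×10⁻³
Nickel superalloy has the largest M.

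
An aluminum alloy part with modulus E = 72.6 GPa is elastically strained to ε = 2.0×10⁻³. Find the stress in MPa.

σ = E·ε = 72600 MPa × 2.0×10⁻³ = 145 MPa.

145 MPa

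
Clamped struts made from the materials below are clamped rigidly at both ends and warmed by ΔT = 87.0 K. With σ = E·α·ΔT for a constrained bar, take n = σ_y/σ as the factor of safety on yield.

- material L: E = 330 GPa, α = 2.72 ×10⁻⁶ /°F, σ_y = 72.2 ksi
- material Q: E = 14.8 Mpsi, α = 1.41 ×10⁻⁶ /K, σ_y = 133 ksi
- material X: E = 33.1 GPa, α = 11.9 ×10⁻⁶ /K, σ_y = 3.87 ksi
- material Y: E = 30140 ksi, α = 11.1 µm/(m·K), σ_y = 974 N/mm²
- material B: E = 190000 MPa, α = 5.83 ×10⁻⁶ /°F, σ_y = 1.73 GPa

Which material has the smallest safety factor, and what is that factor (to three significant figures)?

With everything in SI (GPa, ×10⁻⁶/K, MPa):
  material L: E = 330.0, α = 4.90, σ_y = 497.8 → σ = 141 MPa, n = 3.54
  material Q: E = 102.0, α = 1.41, σ_y = 917.0 → σ = 12.5 MPa, n = 73.3
  material X: E = 33.10, α = 11.9, σ_y = 26.68 → σ = 34.3 MPa, n = 0.779
  material Y: E = 207.8, α = 11.1, σ_y = 974.0 → σ = 201 MPa, n = 4.85
  material B: E = 190.0, α = 10.5, σ_y = 1730 → σ = 173 MPa, n = 9.97
Material X has the lowest safety factor, n = 0.779.

material X, n = 0.779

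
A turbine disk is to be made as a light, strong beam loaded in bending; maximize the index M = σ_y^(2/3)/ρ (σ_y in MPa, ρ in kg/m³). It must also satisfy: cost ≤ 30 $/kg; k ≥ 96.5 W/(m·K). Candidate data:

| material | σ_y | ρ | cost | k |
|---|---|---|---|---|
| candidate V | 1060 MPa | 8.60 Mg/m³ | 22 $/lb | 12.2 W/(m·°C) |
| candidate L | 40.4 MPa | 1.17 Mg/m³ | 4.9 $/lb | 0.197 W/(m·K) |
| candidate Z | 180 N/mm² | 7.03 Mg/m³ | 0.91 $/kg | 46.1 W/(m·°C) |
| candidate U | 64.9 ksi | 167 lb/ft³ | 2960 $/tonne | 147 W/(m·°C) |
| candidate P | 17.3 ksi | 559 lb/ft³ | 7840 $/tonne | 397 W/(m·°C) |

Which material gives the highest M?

candidate U

Screen on constraints: cost ≤ 30 $/kg; k ≥ 96.5 W/(m·K). Survivors: candidate U, candidate P.
After converting to SI:
  candidate U: σ_y = 447.5 MPa, ρ = 2675 kg/m³
  candidate P: σ_y = 119.3 MPa, ρ = 8954 kg/m³
  candidate U: M = 21.9×10⁻³
  candidate P: M = 2.71×10⁻³
Highest index: candidate U.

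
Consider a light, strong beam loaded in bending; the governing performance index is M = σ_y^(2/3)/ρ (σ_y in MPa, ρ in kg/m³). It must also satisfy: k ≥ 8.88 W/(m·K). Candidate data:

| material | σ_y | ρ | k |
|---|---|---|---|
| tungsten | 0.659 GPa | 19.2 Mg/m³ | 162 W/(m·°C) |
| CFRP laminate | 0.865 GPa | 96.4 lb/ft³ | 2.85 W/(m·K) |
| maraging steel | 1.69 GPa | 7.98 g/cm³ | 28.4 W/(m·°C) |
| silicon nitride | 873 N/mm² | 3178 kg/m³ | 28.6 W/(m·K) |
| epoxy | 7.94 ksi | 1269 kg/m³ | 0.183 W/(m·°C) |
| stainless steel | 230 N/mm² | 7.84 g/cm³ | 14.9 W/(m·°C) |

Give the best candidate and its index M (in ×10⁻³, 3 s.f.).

silicon nitride, M = 28.7×10⁻³

Screen on constraints: k ≥ 8.88 W/(m·K). Survivors: tungsten, maraging steel, silicon nitride, stainless steel.
In SI units:
  tungsten: σ_y = 659.0 MPa, ρ = 19200 kg/m³
  maraging steel: σ_y = 1690 MPa, ρ = 7980 kg/m³
  silicon nitride: σ_y = 873.0 MPa, ρ = 3178 kg/m³
  stainless steel: σ_y = 230.0 MPa, ρ = 7840 kg/m³
  silicon nitride: M = 28.7×10⁻³
  maraging steel: M = 17.8×10⁻³
  stainless steel: M = 4.79×10⁻³
  tungsten: M = 3.94×10⁻³
Silicon nitride has the largest M.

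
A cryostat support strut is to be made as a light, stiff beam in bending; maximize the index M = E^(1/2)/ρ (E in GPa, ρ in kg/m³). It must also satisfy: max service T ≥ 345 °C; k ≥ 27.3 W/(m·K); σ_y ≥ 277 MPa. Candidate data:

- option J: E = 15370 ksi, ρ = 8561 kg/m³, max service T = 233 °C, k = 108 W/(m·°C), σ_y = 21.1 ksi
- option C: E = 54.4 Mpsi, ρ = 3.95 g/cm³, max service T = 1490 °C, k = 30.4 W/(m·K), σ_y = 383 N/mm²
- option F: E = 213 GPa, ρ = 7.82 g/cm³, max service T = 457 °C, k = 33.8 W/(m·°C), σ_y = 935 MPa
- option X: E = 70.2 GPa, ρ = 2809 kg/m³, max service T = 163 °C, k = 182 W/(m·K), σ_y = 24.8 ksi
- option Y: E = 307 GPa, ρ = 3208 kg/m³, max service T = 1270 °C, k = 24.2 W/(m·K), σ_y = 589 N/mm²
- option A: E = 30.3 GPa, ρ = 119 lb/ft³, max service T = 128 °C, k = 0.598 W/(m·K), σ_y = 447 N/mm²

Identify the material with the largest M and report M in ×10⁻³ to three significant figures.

option C, M = 4.90×10⁻³

Screen on constraints: max service T ≥ 345 °C; k ≥ 27.3 W/(m·K); σ_y ≥ 277 MPa. Survivors: option C, option F.
Normalizing units and computing the index:
  option C: E = 375.1 GPa, ρ = 3950 kg/m³
  option F: E = 213.0 GPa, ρ = 7820 kg/m³
  option C: M = 4.90×10⁻³
  option F: M = 1.87×10⁻³
Option C has the largest M.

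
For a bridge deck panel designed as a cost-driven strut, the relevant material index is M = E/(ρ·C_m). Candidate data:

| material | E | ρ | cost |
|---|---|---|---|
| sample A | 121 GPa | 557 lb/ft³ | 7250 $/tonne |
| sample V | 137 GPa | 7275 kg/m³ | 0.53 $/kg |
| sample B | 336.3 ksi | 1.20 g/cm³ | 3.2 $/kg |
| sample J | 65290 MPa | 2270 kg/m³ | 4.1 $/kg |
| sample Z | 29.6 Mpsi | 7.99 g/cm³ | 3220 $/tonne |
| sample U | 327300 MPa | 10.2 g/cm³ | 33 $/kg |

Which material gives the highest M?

sample V

Normalizing units and computing the index:
  sample A: E = 121.0 GPa, ρ = 8922 kg/m³, cost = 7.250 $/kg
  sample V: E = 137.0 GPa, ρ = 7275 kg/m³, cost = 0.5300 $/kg
  sample B: E = 2.319 GPa, ρ = 1200 kg/m³, cost = 3.200 $/kg
  sample J: E = 65.29 GPa, ρ = 2270 kg/m³, cost = 4.100 $/kg
  sample Z: E = 204.1 GPa, ρ = 7990 kg/m³, cost = 3.220 $/kg
  sample U: E = 327.3 GPa, ρ = 10200 kg/m³, cost = 33.00 $/kg
  sample V: M = 35.5 MN·m per $
  sample Z: M = 7.93 MN·m per $
  sample J: M = 7.02 MN·m per $
  sample A: M = 1.87 MN·m per $
  sample U: M = 0.972 MN·m per $
  sample B: M = 0.604 MN·m per $
Highest index: sample V.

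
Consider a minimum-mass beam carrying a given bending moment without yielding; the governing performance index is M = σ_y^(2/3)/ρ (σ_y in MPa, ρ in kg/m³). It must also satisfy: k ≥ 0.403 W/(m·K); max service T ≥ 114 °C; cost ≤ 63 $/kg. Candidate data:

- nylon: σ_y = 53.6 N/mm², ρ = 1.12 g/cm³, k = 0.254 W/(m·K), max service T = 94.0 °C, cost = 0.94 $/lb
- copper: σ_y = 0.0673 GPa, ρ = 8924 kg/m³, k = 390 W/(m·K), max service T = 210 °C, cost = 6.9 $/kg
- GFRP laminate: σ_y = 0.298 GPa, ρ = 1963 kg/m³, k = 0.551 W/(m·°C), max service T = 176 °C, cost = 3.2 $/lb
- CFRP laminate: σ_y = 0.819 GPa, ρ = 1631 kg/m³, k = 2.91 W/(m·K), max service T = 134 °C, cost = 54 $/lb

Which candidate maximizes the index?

GFRP laminate

Screen on constraints: k ≥ 0.403 W/(m·K); max service T ≥ 114 °C; cost ≤ 63 $/kg. Survivors: copper, GFRP laminate.
After converting to SI:
  copper: σ_y = 67.30 MPa, ρ = 8924 kg/m³
  GFRP laminate: σ_y = 298.0 MPa, ρ = 1963 kg/m³
  GFRP laminate: M = 22.7×10⁻³
  copper: M = 1.85×10⁻³
Highest index: GFRP laminate.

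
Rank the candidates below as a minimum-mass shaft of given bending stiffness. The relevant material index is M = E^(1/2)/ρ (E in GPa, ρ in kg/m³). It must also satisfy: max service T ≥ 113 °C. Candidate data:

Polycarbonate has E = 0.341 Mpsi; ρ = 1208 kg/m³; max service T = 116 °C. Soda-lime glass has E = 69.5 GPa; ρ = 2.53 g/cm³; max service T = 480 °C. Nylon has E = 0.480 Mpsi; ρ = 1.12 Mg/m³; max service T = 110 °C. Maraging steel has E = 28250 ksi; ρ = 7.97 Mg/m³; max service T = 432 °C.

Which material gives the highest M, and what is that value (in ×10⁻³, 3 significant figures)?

Screen on constraints: max service T ≥ 113 °C. Survivors: polycarbonate, soda-lime glass, maraging steel.
In SI units:
  polycarbonate: E = 2.351 GPa, ρ = 1208 kg/m³
  soda-lime glass: E = 69.50 GPa, ρ = 2530 kg/m³
  maraging steel: E = 194.8 GPa, ρ = 7970 kg/m³
  soda-lime glass: M = 3.30×10⁻³
  maraging steel: M = 1.75×10⁻³
  polycarbonate: M = 1.27×10⁻³
The maximum is for soda-lime glass.

soda-lime glass, M = 3.30×10⁻³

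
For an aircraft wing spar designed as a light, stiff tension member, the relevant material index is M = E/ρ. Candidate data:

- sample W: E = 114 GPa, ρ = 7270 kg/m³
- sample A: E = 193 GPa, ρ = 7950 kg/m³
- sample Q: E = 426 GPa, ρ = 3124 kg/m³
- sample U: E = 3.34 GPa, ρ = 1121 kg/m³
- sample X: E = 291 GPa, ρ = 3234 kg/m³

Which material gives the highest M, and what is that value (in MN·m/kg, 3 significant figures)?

Evaluate M for each candidate:
  sample Q: M = 136 MN·m/kg
  sample X: M = 90.0 MN·m/kg
  sample A: M = 24.3 MN·m/kg
  sample W: M = 15.7 MN·m/kg
  sample U: M = 2.98 MN·m/kg
Sample Q ranks first.

sample Q, M = 136 MN·m/kg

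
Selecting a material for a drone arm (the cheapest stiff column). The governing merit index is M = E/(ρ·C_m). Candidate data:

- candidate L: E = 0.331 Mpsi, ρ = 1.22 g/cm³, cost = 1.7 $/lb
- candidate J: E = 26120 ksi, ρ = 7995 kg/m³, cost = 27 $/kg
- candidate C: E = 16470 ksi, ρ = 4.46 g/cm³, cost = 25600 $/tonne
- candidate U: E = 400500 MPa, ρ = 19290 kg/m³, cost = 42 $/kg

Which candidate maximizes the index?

candidate C

Normalizing units and computing the index:
  candidate L: E = 2.282 GPa, ρ = 1220 kg/m³, cost = 3.748 $/kg
  candidate J: E = 180.1 GPa, ρ = 7995 kg/m³, cost = 27.00 $/kg
  candidate C: E = 113.6 GPa, ρ = 4460 kg/m³, cost = 25.60 $/kg
  candidate U: E = 400.5 GPa, ρ = 19290 kg/m³, cost = 42.00 $/kg
  candidate C: M = 0.995 MN·m per $
  candidate J: M = 0.834 MN·m per $
  candidate L: M = 0.499 MN·m per $
  candidate U: M = 0.494 MN·m per $
Candidate C has the largest M.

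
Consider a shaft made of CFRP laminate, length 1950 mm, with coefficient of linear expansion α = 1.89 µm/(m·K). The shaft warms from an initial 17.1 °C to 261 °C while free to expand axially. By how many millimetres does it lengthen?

ΔT = 261 − 17.1 = 243.9 K.
ΔL = α·L₀·ΔT = 1.89×10⁻⁶ × 1950 mm × 243.9 K = 0.899 mm.

0.899 mm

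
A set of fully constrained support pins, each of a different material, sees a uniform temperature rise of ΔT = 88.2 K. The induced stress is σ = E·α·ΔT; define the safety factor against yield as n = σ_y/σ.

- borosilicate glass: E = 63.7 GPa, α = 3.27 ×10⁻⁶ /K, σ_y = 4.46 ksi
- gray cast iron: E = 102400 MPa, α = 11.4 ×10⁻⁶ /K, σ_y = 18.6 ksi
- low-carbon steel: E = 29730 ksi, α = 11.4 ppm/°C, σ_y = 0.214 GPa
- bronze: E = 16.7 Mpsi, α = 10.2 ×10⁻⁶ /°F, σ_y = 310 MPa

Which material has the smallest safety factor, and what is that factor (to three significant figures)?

low-carbon steel, n = 1.04

Per material, after unit conversion:
  borosilicate glass: E = 63.70, α = 3.27, σ_y = 30.75 → σ = 18.4 MPa, n = 1.67
  gray cast iron: E = 102.4, α = 11.4, σ_y = 128.2 → σ = 103 MPa, n = 1.25
  low-carbon steel: E = 205.0, α = 11.4, σ_y = 214.0 → σ = 206 MPa, n = 1.04
  bronze: E = 115.1, α = 18.4, σ_y = 310.0 → σ = 186 MPa, n = 1.66
Low-carbon steel has the lowest safety factor, n = 1.04.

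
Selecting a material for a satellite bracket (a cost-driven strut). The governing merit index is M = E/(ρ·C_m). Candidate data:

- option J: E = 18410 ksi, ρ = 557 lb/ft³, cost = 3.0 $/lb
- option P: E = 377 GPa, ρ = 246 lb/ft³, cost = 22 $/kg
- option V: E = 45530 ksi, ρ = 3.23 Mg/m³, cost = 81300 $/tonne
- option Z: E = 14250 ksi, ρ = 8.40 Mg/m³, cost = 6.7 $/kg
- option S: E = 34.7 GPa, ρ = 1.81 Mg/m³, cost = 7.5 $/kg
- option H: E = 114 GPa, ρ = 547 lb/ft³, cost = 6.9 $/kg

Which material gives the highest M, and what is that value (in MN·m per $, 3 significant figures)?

option P, M = 4.35 MN·m per $

In SI units:
  option J: E = 126.9 GPa, ρ = 8922 kg/m³, cost = 6.614 $/kg
  option P: E = 377.0 GPa, ρ = 3941 kg/m³, cost = 22.00 $/kg
  option V: E = 313.9 GPa, ρ = 3230 kg/m³, cost = 81.30 $/kg
  option Z: E = 98.25 GPa, ρ = 8400 kg/m³, cost = 6.700 $/kg
  option S: E = 34.70 GPa, ρ = 1810 kg/m³, cost = 7.500 $/kg
  option H: E = 114.0 GPa, ρ = 8762 kg/m³, cost = 6.900 $/kg
  option P: M = 4.35 MN·m per $
  option S: M = 2.56 MN·m per $
  option J: M = 2.15 MN·m per $
  option H: M = 1.89 MN·m per $
  option Z: M = 1.75 MN·m per $
  option V: M = 1.20 MN·m per $
Option P has the largest M.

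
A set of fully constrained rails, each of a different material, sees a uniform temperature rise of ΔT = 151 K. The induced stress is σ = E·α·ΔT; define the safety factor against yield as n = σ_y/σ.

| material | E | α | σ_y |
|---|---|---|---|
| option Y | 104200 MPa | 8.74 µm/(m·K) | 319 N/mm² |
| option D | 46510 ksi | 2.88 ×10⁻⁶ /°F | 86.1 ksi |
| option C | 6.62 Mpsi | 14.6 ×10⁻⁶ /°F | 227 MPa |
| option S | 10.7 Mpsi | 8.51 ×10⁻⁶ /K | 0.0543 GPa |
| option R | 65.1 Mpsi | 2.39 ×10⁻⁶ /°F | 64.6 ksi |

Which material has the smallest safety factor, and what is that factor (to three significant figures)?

option S, n = 0.573

With everything in SI (GPa, ×10⁻⁶/K, MPa):
  option Y: E = 104.2, α = 8.74, σ_y = 319.0 → σ = 138 MPa, n = 2.32
  option D: E = 320.7, α = 5.18, σ_y = 593.6 → σ = 251 MPa, n = 2.36
  option C: E = 45.64, α = 26.3, σ_y = 227.0 → σ = 181 MPa, n = 1.25
  option S: E = 73.77, α = 8.51, σ_y = 54.30 → σ = 94.8 MPa, n = 0.573
  option R: E = 448.8, α = 4.30, σ_y = 445.4 → σ = 292 MPa, n = 1.53
Option S has the lowest safety factor, n = 0.573.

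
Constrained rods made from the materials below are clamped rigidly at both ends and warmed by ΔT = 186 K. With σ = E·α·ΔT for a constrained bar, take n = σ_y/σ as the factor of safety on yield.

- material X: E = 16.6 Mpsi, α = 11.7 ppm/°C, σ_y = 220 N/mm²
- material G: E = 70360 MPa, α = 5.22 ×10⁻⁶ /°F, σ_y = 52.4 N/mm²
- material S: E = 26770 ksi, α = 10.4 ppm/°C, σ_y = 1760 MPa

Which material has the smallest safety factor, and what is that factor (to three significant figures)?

material G, n = 0.426

In consistent units (E in GPa, α in ×10⁻⁶/K, σ_y in MPa):
  material X: E = 114.5, α = 11.7, σ_y = 220.0 → σ = 249 MPa, n = 0.883
  material G: E = 70.36, α = 9.40, σ_y = 52.40 → σ = 123 MPa, n = 0.426
  material S: E = 184.6, α = 10.4, σ_y = 1760 → σ = 357 MPa, n = 4.93
Smallest n: material G with n = 0.426.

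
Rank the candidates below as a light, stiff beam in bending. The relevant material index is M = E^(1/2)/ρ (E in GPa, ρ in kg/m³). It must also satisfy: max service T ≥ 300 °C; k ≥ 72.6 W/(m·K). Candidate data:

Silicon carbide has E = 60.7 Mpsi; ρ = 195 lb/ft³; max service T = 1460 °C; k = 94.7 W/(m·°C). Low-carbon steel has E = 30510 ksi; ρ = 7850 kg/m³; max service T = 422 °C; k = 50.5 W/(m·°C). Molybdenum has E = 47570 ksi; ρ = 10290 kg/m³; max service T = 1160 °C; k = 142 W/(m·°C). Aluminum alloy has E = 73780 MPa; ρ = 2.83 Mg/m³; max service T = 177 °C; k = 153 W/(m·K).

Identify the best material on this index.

Screen on constraints: max service T ≥ 300 °C; k ≥ 72.6 W/(m·K). Survivors: silicon carbide, molybdenum.
Convert each candidate to consistent units, then evaluate M:
  silicon carbide: E = 418.5 GPa, ρ = 3124 kg/m³
  molybdenum: E = 328.0 GPa, ρ = 10290 kg/m³
  silicon carbide: M = 6.55×10⁻³
  molybdenum: M = 1.76×10⁻³
Silicon carbide has the largest M.

silicon carbide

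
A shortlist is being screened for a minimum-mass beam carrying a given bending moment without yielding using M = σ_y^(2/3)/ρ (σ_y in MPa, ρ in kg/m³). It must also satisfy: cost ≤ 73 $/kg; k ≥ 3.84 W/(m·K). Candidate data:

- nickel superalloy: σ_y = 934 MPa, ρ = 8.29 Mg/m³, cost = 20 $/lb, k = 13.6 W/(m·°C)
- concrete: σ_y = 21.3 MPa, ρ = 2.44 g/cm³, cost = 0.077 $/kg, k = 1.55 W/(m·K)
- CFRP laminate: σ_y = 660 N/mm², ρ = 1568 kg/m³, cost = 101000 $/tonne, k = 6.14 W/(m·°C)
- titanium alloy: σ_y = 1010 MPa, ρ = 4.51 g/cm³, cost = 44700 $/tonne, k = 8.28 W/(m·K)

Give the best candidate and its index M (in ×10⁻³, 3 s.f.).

titanium alloy, M = 22.3×10⁻³

Screen on constraints: cost ≤ 73 $/kg; k ≥ 3.84 W/(m·K). Survivors: nickel superalloy, titanium alloy.
In SI units:
  nickel superalloy: σ_y = 934.0 MPa, ρ = 8290 kg/m³
  titanium alloy: σ_y = 1010 MPa, ρ = 4510 kg/m³
  titanium alloy: M = 22.3×10⁻³
  nickel superalloy: M = 11.5×10⁻³
Titanium alloy has the largest M.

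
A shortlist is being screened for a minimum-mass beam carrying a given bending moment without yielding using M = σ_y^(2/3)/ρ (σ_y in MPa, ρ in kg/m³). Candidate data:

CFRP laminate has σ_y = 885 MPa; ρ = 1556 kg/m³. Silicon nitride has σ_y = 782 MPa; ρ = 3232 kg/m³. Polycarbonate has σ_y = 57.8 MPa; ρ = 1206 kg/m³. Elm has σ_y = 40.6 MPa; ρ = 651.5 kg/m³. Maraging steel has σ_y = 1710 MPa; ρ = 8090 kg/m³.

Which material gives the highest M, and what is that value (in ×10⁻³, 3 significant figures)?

CFRP laminate, M = 59.2×10⁻³

Computing M directly (units already consistent):
  CFRP laminate: M = 59.2×10⁻³
  silicon nitride: M = 26.3×10⁻³
  elm: M = 18.1×10⁻³
  maraging steel: M = 17.7×10⁻³
  polycarbonate: M = 12.4×10⁻³
CFRP laminate has the largest M.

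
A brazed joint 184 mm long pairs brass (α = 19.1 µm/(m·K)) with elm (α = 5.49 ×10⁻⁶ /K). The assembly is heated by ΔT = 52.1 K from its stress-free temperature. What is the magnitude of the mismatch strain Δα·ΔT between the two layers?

Δα = |19.1 − 5.49|×10⁻⁶/K = 13.6×10⁻⁶/K.
Mismatch strain = Δα·ΔT = 13.6×10⁻⁶ × 52.1 = 7.09×10⁻⁴.

7.09×10⁻⁴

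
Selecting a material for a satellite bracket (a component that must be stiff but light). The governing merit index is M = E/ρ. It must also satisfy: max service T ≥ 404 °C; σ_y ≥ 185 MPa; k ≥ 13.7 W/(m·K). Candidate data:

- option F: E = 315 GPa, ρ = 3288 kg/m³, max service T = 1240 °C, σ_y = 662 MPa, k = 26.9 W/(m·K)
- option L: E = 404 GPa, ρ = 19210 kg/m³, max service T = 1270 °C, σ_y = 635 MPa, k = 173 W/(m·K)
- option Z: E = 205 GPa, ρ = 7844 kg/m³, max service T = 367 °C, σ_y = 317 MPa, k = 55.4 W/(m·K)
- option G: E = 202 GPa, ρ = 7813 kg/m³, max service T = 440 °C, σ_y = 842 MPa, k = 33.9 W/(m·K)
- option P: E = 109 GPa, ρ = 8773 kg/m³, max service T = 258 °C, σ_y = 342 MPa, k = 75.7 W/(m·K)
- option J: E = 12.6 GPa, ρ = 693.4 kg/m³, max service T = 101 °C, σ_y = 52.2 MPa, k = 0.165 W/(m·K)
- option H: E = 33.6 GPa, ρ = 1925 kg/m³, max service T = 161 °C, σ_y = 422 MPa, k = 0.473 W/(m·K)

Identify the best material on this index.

Screen on constraints: max service T ≥ 404 °C; σ_y ≥ 185 MPa; k ≥ 13.7 W/(m·K). Survivors: option F, option L, option G.
Evaluate M for each candidate:
  option F: M = 95.8 MN·m/kg
  option G: M = 25.9 MN·m/kg
  option L: M = 21.0 MN·m/kg
Option F has the largest M.

option F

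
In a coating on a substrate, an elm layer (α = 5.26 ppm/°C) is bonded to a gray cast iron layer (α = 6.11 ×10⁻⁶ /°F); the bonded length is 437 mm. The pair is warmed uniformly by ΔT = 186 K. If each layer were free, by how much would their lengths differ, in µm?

466 µm

gray cast iron: α = 6.11×10⁻⁶/°F × 9/5 = 11.0×10⁻⁶/K.
Δα = |5.26 − 11.0|×10⁻⁶/K = 5.74×10⁻⁶/K.
ΔL_mismatch = Δα·L·ΔT = 5.74×10⁻⁶ × 437.0 mm × 186.0 K = 466 µm.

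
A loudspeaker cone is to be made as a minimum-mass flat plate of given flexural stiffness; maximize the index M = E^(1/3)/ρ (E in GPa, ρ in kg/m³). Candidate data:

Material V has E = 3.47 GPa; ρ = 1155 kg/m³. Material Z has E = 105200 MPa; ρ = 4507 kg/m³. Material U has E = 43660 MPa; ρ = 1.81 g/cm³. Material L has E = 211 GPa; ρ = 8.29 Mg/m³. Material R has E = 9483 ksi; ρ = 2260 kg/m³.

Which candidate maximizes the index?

material U

Putting every candidate on a common basis:
  material V: E = 3.470 GPa, ρ = 1155 kg/m³
  material Z: E = 105.2 GPa, ρ = 4507 kg/m³
  material U: E = 43.66 GPa, ρ = 1810 kg/m³
  material L: E = 211.0 GPa, ρ = 8290 kg/m³
  material R: E = 65.38 GPa, ρ = 2260 kg/m³
  material U: M = 1.95×10⁻³
  material R: M = 1.78×10⁻³
  material V: M = 1.31×10⁻³
  material Z: M = 1.05×10⁻³
  material L: M = 0.718×10⁻³
Highest index: material U.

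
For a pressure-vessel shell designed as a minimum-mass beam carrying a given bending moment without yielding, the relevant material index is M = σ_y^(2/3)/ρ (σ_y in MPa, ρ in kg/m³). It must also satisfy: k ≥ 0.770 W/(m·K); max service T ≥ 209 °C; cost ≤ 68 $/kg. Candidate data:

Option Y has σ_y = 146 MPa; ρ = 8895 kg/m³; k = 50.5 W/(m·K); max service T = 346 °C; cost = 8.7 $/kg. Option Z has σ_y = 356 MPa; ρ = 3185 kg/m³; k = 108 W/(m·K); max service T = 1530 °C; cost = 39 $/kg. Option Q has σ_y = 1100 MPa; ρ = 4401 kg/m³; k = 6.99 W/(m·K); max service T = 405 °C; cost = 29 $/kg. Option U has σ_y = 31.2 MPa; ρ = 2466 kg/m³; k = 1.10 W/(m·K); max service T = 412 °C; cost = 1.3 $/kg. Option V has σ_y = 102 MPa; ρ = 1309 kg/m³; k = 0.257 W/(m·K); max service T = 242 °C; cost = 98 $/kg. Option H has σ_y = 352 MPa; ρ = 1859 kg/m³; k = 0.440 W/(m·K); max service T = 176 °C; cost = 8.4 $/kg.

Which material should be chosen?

Screen on constraints: k ≥ 0.770 W/(m·K); max service T ≥ 209 °C; cost ≤ 68 $/kg. Survivors: option Y, option Z, option Q, option U.
Evaluate M for each candidate:
  option Q: M = 24.2×10⁻³
  option Z: M = 15.8×10⁻³
  option U: M = 4.02×10⁻³
  option Y: M = 3.12×10⁻³
Highest index: option Q.

option Q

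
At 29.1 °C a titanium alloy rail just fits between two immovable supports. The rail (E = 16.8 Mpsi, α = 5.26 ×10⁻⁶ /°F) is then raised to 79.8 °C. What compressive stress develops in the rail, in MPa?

55.6 MPa

E = 16.8 Mpsi = 115.8 GPa.
α = 5.26×10⁻⁶/°F × 9/5 = 9.47×10⁻⁶/K.
ΔT = 50.70 K. Constrained thermal stress σ = E·α·ΔT = 115.8×10³ MPa × 9.47×10⁻⁶ × 50.70 = 55.6 MPa (compressive).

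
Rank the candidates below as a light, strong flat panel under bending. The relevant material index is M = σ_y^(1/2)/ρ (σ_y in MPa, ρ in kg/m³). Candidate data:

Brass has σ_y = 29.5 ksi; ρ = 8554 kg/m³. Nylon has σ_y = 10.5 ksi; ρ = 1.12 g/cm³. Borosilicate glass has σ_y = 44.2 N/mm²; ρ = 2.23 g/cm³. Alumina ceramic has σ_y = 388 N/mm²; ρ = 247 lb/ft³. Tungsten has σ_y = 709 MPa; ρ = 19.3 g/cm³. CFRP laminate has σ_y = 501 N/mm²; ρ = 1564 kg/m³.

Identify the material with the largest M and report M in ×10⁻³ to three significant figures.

CFRP laminate, M = 14.3×10⁻³

After converting to SI:
  brass: σ_y = 203.4 MPa, ρ = 8554 kg/m³
  nylon: σ_y = 72.39 MPa, ρ = 1120 kg/m³
  borosilicate glass: σ_y = 44.20 MPa, ρ = 2230 kg/m³
  alumina ceramic: σ_y = 388.0 MPa, ρ = 3957 kg/m³
  tungsten: σ_y = 709.0 MPa, ρ = 19300 kg/m³
  CFRP laminate: σ_y = 501.0 MPa, ρ = 1564 kg/m³
  CFRP laminate: M = 14.3×10⁻³
  nylon: M = 7.60×10⁻³
  alumina ceramic: M = 4.98×10⁻³
  borosilicate glass: M = 2.98×10⁻³
  brass: M = 1.67×10⁻³
  tungsten: M = 1.38×10⁻³
CFRP laminate has the largest M.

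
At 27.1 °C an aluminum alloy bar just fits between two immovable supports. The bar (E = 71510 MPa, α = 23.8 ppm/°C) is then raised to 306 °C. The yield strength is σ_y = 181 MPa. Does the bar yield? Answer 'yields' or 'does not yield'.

E = 71510 MPa = 71.51 GPa.
ΔT = 278.9 K. Constrained thermal stress σ = E·α·ΔT = 71.51×10³ MPa × 23.8×10⁻⁶ × 278.9 = 475 MPa (compressive).
Compare to σ_y = 181 MPa: σ ≥ σ_y, so it yields.

yields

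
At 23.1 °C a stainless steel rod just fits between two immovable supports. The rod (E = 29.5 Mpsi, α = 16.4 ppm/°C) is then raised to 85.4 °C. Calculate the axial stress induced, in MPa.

208 MPa

E = 29.5 Mpsi = 203.4 GPa.
ΔT = 62.30 K. Constrained thermal stress σ = E·α·ΔT = 203.4×10³ MPa × 16.4×10⁻⁶ × 62.30 = 208 MPa (compressive).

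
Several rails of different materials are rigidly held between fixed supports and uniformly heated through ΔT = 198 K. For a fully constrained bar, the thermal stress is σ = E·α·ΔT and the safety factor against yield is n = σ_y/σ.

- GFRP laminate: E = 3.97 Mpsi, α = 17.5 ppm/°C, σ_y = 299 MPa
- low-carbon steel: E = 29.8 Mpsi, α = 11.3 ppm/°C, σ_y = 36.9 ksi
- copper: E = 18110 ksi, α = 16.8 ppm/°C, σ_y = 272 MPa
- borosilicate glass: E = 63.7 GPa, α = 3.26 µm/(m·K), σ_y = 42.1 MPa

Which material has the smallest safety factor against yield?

Converting E to GPa, α to ×10⁻⁶/K, σ_y to MPa, then σ and n for each:
  GFRP laminate: E = 27.37, α = 17.5, σ_y = 299.0 → σ = 94.8 MPa, n = 3.15
  low-carbon steel: E = 205.5, α = 11.3, σ_y = 254.4 → σ = 460 MPa, n = 0.553
  copper: E = 124.9, α = 16.8, σ_y = 272.0 → σ = 415 MPa, n = 0.655
  borosilicate glass: E = 63.70, α = 3.26, σ_y = 42.10 → σ = 41.1 MPa, n = 1.02
Smallest n: low-carbon steel with n = 0.553.

low-carbon steel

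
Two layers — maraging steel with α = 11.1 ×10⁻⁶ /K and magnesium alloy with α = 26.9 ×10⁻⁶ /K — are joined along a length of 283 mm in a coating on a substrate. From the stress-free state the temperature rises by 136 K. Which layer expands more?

magnesium alloy

α(maraging steel) = 11.1×10⁻⁶/K vs α(magnesium alloy) = 26.9×10⁻⁶/K.
Higher α expands more for the same ΔT: magnesium alloy.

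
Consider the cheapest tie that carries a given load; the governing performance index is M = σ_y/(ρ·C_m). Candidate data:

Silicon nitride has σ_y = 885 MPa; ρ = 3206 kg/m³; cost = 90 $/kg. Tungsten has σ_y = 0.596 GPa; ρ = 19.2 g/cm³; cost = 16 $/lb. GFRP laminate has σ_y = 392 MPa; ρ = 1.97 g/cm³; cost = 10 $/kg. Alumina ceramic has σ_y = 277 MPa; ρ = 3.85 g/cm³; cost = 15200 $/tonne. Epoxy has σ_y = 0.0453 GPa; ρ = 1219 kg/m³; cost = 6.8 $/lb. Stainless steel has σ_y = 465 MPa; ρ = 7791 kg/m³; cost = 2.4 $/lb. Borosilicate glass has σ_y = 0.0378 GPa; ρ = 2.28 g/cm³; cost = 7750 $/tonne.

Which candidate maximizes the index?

Putting every candidate on a common basis:
  silicon nitride: σ_y = 885.0 MPa, ρ = 3206 kg/m³, cost = 90.00 $/kg
  tungsten: σ_y = 596.0 MPa, ρ = 19200 kg/m³, cost = 35.27 $/kg
  GFRP laminate: σ_y = 392.0 MPa, ρ = 1970 kg/m³, cost = 10.00 $/kg
  alumina ceramic: σ_y = 277.0 MPa, ρ = 3850 kg/m³, cost = 15.20 $/kg
  epoxy: σ_y = 45.30 MPa, ρ = 1219 kg/m³, cost = 14.99 $/kg
  stainless steel: σ_y = 465.0 MPa, ρ = 7791 kg/m³, cost = 5.291 $/kg
  borosilicate glass: σ_y = 37.80 MPa, ρ = 2280 kg/m³, cost = 7.750 $/kg
  GFRP laminate: M = 19.9 kN·m per $
  stainless steel: M = 11.3 kN·m per $
  alumina ceramic: M = 4.73 kN·m per $
  silicon nitride: M = 3.07 kN·m per $
  epoxy: M = 2.48 kN·m per $
  borosilicate glass: M = 2.14 kN·m per $
  tungsten: M = 0.880 kN·m per $
The maximum is for GFRP laminate.

GFRP laminate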